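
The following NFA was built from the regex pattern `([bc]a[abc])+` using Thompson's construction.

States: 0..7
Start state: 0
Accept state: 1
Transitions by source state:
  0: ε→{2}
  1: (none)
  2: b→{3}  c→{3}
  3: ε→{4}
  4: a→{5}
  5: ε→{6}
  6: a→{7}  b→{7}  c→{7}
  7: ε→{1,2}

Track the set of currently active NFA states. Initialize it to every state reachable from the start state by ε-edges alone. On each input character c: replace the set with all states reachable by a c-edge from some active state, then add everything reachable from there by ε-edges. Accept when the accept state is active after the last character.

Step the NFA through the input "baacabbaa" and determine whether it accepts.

start: ε-closure({0}) = {0,2}
'b' @ 1: {3,4}
'a' @ 2: {5,6}
'a' @ 3: {1,2,7}  ✓accept
'c' @ 4: {3,4}
'a' @ 5: {5,6}
'b' @ 6: {1,2,7}  ✓accept
'b' @ 7: {3,4}
'a' @ 8: {5,6}
'a' @ 9: {1,2,7}  ✓accept
end set {1,2,7} — state 1 in

Answer: ACCEPT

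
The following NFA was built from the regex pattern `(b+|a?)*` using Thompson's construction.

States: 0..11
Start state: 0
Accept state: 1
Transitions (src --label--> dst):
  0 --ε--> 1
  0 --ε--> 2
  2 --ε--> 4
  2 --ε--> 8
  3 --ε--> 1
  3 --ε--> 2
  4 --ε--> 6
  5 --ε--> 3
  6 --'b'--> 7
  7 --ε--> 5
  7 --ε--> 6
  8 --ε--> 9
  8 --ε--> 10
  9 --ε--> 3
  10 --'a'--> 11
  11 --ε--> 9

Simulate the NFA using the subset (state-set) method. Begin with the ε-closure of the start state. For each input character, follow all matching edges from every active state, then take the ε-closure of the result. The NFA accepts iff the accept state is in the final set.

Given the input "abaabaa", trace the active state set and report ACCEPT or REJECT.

Answer: ACCEPT

Steps:
S₀ = ε-closure({0}) = {0,1,2,3,4,6,8,9,10}
'a' @ 1: {1,2,3,4,6,8,9,10,11}  ✓accept
'b' @ 2: {1,2,3,4,5,6,7,8,9,10}  ✓accept
'a' @ 3: {1,2,3,4,6,8,9,10,11}  ✓accept
'a' @ 4: {1,2,3,4,6,8,9,10,11}  ✓accept
'b' @ 5: {1,2,3,4,5,6,7,8,9,10}  ✓accept
'a' @ 6: {1,2,3,4,6,8,9,10,11}  ✓accept
'a' @ 7: {1,2,3,4,6,8,9,10,11}  ✓accept
after full input: {1,2,3,4,6,8,9,10,11}  (accept=1 in)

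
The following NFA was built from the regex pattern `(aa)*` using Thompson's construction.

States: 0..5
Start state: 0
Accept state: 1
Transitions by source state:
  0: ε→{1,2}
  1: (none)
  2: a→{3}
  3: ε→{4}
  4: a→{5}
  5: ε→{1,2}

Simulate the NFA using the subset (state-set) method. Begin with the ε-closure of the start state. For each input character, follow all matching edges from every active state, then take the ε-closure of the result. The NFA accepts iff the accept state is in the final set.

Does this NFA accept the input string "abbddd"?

Answer: REJECT

Derivation:
S₀ = ε-closure({0}) = {0,1,2}
'a' @ 1: {3,4}
'b' @ 2: {}  — state set empty
rest 'bddd' ignored (set empty)
after full input: {}  (accept=1 not in)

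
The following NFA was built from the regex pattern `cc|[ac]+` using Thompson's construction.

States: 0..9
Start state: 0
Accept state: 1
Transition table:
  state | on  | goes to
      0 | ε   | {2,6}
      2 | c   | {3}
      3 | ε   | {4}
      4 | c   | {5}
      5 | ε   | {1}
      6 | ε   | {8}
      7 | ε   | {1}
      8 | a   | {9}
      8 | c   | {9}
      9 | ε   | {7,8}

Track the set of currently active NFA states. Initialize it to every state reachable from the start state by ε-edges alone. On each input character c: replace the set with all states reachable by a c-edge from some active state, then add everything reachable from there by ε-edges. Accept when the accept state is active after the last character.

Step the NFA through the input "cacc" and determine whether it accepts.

initial (ε-close {0}): {0,2,6,8}
'c' @ 1: {1,3,4,7,8,9}  [accepting]
'a' @ 2: {1,7,8,9}  [accepting]
'c' @ 3: {1,7,8,9}  [accepting]
'c' @ 4: {1,7,8,9}  [accepting]
final: {1,7,8,9}; accept 1 in set

Answer: ACCEPT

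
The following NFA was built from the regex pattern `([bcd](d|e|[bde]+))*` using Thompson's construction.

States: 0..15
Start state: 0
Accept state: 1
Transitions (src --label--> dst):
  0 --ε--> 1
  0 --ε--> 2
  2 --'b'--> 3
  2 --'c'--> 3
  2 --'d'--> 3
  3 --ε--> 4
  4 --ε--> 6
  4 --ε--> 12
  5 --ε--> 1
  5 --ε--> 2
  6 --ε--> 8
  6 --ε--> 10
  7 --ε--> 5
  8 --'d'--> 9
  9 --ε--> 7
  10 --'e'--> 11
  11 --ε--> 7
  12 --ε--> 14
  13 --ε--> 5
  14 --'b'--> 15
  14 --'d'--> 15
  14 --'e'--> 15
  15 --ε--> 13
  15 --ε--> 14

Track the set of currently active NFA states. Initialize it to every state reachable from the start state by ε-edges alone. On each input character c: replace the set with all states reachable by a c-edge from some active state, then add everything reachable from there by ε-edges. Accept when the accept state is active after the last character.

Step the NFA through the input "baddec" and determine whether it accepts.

initial (ε-close {0}): {0,1,2}
'b' @ 1: {3,4,6,8,10,12,14}
'a' @ 2: {}  — state set empty
rest 'ddec' ignored (set empty)
final: {}; accept 1 not in set

Answer: REJECT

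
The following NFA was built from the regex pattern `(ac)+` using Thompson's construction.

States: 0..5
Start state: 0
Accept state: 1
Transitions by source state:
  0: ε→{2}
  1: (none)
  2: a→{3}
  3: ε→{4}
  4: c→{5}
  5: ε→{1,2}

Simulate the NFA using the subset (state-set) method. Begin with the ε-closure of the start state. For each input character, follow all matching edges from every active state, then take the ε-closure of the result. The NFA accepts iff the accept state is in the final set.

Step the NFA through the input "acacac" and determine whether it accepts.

Answer: ACCEPT

Trace:
S₀ = ε-closure({0}) = {0,2}
'a' @ 1: {3,4}
'c' @ 2: {1,2,5}  [accepting]
'a' @ 3: {3,4}
'c' @ 4: {1,2,5}  [accepting]
'a' @ 5: {3,4}
'c' @ 6: {1,2,5}  [accepting]
end set {1,2,5} — state 1 in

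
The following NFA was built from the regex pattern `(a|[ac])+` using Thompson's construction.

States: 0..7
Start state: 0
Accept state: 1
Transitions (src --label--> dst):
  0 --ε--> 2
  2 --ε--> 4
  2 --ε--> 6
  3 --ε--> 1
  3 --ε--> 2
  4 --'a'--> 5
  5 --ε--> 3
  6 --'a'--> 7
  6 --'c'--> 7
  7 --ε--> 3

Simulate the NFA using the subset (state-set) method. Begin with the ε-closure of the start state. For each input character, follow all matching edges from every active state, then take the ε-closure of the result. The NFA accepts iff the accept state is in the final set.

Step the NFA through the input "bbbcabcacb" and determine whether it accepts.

Answer: REJECT

Derivation:
start: ε-closure({0}) = {0,2,4,6}
'b' @ 1: {}  — state set empty
rest 'bbcabcacb' ignored (set empty)
after full input: {}  (accept=1 not in)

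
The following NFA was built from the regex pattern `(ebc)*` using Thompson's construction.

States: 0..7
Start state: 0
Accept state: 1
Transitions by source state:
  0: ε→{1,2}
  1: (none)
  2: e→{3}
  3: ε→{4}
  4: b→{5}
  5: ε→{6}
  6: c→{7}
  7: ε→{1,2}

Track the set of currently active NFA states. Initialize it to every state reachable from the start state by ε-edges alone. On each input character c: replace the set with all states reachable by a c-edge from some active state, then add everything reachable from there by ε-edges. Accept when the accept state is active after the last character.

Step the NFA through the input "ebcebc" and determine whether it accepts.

Answer: ACCEPT

Derivation:
S₀ = ε-closure({0}) = {0,1,2}
'e' @ 1: {3,4}
'b' @ 2: {5,6}
'c' @ 3: {1,2,7}  ✓accept
'e' @ 4: {3,4}
'b' @ 5: {5,6}
'c' @ 6: {1,2,7}  ✓accept
final: {1,2,7}; accept 1 in set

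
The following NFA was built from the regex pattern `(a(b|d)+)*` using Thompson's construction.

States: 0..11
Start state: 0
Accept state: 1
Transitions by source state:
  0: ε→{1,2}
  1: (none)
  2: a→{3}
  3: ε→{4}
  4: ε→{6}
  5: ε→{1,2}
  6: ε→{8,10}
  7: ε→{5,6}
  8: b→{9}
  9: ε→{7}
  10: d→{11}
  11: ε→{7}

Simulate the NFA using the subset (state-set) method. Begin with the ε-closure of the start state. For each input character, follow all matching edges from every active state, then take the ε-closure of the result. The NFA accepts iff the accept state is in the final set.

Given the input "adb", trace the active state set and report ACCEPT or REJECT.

S₀ = ε-closure({0}) = {0,1,2}
'a' @ 1: {3,4,6,8,10}
'd' @ 2: {1,2,5,6,7,8,10,11}  ✓accept
'b' @ 3: {1,2,5,6,7,8,9,10}  ✓accept
end set {1,2,5,6,7,8,9,10} — state 1 in

Answer: ACCEPT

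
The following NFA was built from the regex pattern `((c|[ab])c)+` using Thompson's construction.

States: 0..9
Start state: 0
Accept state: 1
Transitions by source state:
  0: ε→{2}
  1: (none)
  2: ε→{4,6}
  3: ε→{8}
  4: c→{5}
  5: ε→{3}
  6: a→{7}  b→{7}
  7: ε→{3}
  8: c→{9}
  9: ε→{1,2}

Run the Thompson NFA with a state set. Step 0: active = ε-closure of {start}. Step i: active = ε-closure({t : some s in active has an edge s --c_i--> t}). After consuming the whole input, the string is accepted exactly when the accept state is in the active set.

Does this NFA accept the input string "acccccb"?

Answer: REJECT

Steps:
S₀ = ε-closure({0}) = {0,2,4,6}
'a' @ 1: {3,7,8}
'c' @ 2: {1,2,4,6,9}  (accept∈set)
'c' @ 3: {3,5,8}
'c' @ 4: {1,2,4,6,9}  (accept∈set)
'c' @ 5: {3,5,8}
'c' @ 6: {1,2,4,6,9}  (accept∈set)
'b' @ 7: {3,7,8}
final: {3,7,8}; accept 1 not in set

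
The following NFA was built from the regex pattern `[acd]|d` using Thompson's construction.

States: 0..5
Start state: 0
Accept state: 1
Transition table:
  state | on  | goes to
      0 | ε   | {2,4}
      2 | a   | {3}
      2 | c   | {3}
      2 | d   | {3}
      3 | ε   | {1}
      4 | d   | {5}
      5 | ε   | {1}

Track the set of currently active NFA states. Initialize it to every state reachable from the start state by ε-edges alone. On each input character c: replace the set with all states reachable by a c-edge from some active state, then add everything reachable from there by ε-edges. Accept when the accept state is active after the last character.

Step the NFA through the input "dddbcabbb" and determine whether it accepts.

initial (ε-close {0}): {0,2,4}
'd' @ 1: {1,3,5}  (accept∈set)
'd' @ 2: {}  — no active states
rest 'dbcabbb' ignored (set empty)
end set {} — state 1 not in

Answer: REJECT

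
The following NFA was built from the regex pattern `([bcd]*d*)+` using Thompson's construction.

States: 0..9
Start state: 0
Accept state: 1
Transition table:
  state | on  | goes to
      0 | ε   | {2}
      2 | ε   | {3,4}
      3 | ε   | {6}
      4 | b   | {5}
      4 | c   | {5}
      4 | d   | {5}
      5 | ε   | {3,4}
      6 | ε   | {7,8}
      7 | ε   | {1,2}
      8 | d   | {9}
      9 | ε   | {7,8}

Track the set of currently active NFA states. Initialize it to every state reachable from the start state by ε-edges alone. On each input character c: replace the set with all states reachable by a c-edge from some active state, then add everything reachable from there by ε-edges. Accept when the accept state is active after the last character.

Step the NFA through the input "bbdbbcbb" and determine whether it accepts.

S₀ = ε-closure({0}) = {0,1,2,3,4,6,7,8}
'b' @ 1: {1,2,3,4,5,6,7,8}  ✓accept
'b' @ 2: {1,2,3,4,5,6,7,8}  ✓accept
'd' @ 3: {1,2,3,4,5,6,7,8,9}  ✓accept
'b' @ 4: {1,2,3,4,5,6,7,8}  ✓accept
'b' @ 5: {1,2,3,4,5,6,7,8}  ✓accept
'c' @ 6: {1,2,3,4,5,6,7,8}  ✓accept
'b' @ 7: {1,2,3,4,5,6,7,8}  ✓accept
'b' @ 8: {1,2,3,4,5,6,7,8}  ✓accept
end set {1,2,3,4,5,6,7,8} — state 1 in

Answer: ACCEPT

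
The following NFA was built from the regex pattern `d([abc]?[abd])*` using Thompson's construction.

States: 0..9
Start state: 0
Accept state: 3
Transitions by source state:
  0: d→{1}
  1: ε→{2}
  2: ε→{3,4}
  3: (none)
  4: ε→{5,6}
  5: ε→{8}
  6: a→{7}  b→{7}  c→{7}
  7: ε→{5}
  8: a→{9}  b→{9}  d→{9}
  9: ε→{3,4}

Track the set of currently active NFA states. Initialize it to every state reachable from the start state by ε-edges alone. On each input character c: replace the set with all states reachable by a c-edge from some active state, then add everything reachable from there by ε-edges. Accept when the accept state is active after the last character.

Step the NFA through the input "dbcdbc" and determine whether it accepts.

start: ε-closure({0}) = {0}
'd' @ 1: {1,2,3,4,5,6,8}  ✓accept
'b' @ 2: {3,4,5,6,7,8,9}  ✓accept
'c' @ 3: {5,7,8}
'd' @ 4: {3,4,5,6,8,9}  ✓accept
'b' @ 5: {3,4,5,6,7,8,9}  ✓accept
'c' @ 6: {5,7,8}
end set {5,7,8} — state 3 not in

Answer: REJECT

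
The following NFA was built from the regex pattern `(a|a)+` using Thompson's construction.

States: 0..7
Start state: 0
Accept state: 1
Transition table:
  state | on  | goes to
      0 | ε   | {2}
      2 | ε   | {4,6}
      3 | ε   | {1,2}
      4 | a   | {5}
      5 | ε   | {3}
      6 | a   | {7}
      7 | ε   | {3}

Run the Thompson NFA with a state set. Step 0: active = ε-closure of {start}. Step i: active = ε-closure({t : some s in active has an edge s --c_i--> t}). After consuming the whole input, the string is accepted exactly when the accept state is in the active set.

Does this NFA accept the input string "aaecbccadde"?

Answer: REJECT

Derivation:
initial (ε-close {0}): {0,2,4,6}
'a' @ 1: {1,2,3,4,5,6,7}  ✓accept
'a' @ 2: {1,2,3,4,5,6,7}  ✓accept
'e' @ 3: {}  — state set empty
rest 'cbccadde' ignored (set empty)
after full input: {}  (accept=1 not in)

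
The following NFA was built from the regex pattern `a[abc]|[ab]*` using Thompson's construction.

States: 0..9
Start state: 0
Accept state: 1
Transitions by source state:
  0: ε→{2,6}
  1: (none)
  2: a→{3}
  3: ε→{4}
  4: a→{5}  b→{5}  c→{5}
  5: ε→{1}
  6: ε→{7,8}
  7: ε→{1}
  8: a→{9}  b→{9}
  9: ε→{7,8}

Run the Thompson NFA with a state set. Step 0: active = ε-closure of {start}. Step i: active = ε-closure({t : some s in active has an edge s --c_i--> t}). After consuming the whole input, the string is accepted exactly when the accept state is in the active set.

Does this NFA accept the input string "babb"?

initial (ε-close {0}): {0,1,2,6,7,8}
'b' @ 1: {1,7,8,9}  [accepting]
'a' @ 2: {1,7,8,9}  [accepting]
'b' @ 3: {1,7,8,9}  [accepting]
'b' @ 4: {1,7,8,9}  [accepting]
after full input: {1,7,8,9}  (accept=1 in)

Answer: ACCEPT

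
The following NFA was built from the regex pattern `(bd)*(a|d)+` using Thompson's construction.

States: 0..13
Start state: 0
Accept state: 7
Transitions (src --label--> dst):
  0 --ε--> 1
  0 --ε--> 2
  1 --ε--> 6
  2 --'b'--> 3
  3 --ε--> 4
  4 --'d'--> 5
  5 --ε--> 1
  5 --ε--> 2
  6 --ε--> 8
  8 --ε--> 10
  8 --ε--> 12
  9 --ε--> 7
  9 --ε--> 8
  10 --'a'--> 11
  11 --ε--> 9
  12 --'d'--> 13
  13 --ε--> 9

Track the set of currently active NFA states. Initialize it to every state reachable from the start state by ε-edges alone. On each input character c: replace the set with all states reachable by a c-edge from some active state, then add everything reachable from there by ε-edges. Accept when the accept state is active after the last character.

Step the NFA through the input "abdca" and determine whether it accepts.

initial (ε-close {0}): {0,1,2,6,8,10,12}
'a' @ 1: {7,8,9,10,11,12}  (accept∈set)
'b' @ 2: {}  — state set empty
rest 'dca' ignored (set empty)
end set {} — state 7 not in

Answer: REJECT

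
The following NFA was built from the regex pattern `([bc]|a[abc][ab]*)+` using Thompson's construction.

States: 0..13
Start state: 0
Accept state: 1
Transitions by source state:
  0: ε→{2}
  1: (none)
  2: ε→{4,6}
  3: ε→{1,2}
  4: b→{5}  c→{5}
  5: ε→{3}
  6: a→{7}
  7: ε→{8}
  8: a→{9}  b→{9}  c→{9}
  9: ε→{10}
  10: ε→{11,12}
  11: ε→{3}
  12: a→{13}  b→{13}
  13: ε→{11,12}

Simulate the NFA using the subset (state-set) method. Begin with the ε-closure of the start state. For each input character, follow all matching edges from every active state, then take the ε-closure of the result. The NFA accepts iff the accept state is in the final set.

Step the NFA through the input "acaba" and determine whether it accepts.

Answer: ACCEPT

Derivation:
S₀ = ε-closure({0}) = {0,2,4,6}
'a' @ 1: {7,8}
'c' @ 2: {1,2,3,4,6,9,10,11,12}  (accept∈set)
'a' @ 3: {1,2,3,4,6,7,8,11,12,13}  (accept∈set)
'b' @ 4: {1,2,3,4,5,6,9,10,11,12,13}  (accept∈set)
'a' @ 5: {1,2,3,4,6,7,8,11,12,13}  (accept∈set)
end set {1,2,3,4,6,7,8,11,12,13} — state 1 in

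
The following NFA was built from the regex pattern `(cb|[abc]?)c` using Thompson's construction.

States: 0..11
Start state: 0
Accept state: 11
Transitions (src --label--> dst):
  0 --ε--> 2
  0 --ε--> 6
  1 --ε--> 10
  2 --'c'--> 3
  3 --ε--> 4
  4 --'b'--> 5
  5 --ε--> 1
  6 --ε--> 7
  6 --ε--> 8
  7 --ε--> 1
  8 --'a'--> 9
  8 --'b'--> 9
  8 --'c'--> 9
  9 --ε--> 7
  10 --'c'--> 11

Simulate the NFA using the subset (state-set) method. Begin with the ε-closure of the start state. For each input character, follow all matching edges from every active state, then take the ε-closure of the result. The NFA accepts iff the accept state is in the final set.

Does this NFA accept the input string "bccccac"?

Answer: REJECT

Derivation:
S₀ = ε-closure({0}) = {0,1,2,6,7,8,10}
'b' @ 1: {1,7,9,10}
'c' @ 2: {11}  [accepting]
'c' @ 3: {}  — dead — no transitions
rest 'ccac' ignored (set empty)
final: {}; accept 11 not in set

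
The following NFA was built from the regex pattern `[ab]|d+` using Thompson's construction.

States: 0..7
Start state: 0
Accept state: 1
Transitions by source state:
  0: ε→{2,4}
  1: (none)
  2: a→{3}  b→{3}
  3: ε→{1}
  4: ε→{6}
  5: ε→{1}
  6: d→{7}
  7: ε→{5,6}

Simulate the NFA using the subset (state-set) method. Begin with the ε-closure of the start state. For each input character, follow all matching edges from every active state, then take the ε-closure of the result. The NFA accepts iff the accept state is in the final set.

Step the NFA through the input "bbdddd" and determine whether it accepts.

Answer: REJECT

Trace:
initial (ε-close {0}): {0,2,4,6}
'b' @ 1: {1,3}  (accept∈set)
'b' @ 2: {}  — state set empty
rest 'dddd' ignored (set empty)
after full input: {}  (accept=1 not in)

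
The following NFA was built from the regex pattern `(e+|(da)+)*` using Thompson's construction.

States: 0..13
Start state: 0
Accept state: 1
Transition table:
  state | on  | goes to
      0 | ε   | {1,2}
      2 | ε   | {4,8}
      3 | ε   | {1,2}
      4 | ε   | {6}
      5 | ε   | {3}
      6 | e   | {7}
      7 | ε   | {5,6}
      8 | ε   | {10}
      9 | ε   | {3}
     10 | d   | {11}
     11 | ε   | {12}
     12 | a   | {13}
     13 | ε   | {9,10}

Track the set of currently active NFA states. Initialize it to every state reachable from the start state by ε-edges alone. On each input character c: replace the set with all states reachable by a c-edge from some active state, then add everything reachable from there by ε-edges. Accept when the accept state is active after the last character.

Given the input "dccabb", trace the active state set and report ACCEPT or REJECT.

start: ε-closure({0}) = {0,1,2,4,6,8,10}
'd' @ 1: {11,12}
'c' @ 2: {}  — no active states
rest 'cabb' ignored (set empty)
end set {} — state 1 not in

Answer: REJECT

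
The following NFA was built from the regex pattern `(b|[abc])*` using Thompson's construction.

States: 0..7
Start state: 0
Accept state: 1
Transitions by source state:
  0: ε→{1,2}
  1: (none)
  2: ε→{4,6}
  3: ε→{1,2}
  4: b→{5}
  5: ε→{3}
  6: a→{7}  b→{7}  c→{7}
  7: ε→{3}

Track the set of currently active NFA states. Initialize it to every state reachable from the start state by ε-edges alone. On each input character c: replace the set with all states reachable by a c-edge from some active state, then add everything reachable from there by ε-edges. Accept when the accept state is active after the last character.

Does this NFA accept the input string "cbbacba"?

Answer: ACCEPT

Steps:
start: ε-closure({0}) = {0,1,2,4,6}
'c' @ 1: {1,2,3,4,6,7}  ✓accept
'b' @ 2: {1,2,3,4,5,6,7}  ✓accept
'b' @ 3: {1,2,3,4,5,6,7}  ✓accept
'a' @ 4: {1,2,3,4,6,7}  ✓accept
'c' @ 5: {1,2,3,4,6,7}  ✓accept
'b' @ 6: {1,2,3,4,5,6,7}  ✓accept
'a' @ 7: {1,2,3,4,6,7}  ✓accept
final: {1,2,3,4,6,7}; accept 1 in set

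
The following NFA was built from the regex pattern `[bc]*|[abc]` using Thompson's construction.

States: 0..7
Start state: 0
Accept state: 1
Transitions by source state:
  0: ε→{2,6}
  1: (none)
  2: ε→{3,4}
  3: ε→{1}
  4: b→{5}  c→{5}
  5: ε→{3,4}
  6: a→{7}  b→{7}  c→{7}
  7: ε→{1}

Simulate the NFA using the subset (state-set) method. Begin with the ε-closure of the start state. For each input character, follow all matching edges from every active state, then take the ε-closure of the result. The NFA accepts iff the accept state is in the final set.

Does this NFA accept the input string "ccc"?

Answer: ACCEPT

Steps:
start: ε-closure({0}) = {0,1,2,3,4,6}
'c' @ 1: {1,3,4,5,7}  [accepting]
'c' @ 2: {1,3,4,5}  [accepting]
'c' @ 3: {1,3,4,5}  [accepting]
final: {1,3,4,5}; accept 1 in set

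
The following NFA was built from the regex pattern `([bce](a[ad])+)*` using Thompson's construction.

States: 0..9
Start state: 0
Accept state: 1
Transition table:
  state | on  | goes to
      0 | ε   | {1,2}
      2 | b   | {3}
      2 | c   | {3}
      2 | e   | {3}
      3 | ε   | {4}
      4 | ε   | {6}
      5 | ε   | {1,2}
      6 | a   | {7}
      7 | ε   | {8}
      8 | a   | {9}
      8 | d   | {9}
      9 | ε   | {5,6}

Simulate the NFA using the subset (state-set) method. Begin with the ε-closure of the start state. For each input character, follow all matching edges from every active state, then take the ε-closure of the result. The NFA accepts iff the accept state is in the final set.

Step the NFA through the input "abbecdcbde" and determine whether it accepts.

Answer: REJECT

Derivation:
S₀ = ε-closure({0}) = {0,1,2}
'a' @ 1: {}  — dead — no transitions
rest 'bbecdcbde' ignored (set empty)
end set {} — state 1 not in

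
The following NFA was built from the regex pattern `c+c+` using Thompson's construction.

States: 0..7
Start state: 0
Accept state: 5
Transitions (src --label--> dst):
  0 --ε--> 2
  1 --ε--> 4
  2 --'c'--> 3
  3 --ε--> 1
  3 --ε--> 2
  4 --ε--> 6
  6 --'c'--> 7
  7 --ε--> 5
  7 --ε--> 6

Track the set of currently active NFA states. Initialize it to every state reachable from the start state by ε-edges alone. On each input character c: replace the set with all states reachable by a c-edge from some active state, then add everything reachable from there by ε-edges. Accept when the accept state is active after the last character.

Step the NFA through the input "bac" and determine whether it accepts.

Answer: REJECT

Derivation:
start: ε-closure({0}) = {0,2}
'b' @ 1: {}  — dead — no transitions
rest 'ac' ignored (set empty)
final: {}; accept 5 not in set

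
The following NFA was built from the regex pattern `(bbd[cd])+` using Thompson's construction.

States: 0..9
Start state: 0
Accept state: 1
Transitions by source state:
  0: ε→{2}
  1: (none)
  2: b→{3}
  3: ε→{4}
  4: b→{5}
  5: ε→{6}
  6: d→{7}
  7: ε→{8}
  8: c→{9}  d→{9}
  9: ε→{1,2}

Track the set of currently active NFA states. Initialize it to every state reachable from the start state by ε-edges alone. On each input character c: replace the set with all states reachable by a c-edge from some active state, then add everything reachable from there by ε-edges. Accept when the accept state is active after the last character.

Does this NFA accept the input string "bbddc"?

start: ε-closure({0}) = {0,2}
'b' @ 1: {3,4}
'b' @ 2: {5,6}
'd' @ 3: {7,8}
'd' @ 4: {1,2,9}  ✓accept
'c' @ 5: {}  — no active states
end set {} — state 1 not in

Answer: REJECT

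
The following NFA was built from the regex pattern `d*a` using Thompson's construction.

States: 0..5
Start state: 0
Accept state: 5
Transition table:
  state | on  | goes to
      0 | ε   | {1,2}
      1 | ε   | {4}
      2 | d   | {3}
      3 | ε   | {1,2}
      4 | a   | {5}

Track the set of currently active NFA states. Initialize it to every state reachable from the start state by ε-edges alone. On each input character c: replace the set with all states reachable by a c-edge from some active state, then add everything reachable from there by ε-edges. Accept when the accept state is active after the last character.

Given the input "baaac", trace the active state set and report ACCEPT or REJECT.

S₀ = ε-closure({0}) = {0,1,2,4}
'b' @ 1: {}  — no active states
rest 'aaac' ignored (set empty)
end set {} — state 5 not in

Answer: REJECT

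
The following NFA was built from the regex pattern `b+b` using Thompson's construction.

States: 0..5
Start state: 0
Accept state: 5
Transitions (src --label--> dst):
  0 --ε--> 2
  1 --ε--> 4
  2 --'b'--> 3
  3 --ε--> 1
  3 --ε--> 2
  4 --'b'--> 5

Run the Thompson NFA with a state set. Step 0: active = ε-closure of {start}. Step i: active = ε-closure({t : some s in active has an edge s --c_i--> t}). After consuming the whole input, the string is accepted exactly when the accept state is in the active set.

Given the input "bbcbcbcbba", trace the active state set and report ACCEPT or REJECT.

Answer: REJECT

Derivation:
S₀ = ε-closure({0}) = {0,2}
'b' @ 1: {1,2,3,4}
'b' @ 2: {1,2,3,4,5}  [accepting]
'c' @ 3: {}  — state set empty
rest 'bcbcbba' ignored (set empty)
end set {} — state 5 not in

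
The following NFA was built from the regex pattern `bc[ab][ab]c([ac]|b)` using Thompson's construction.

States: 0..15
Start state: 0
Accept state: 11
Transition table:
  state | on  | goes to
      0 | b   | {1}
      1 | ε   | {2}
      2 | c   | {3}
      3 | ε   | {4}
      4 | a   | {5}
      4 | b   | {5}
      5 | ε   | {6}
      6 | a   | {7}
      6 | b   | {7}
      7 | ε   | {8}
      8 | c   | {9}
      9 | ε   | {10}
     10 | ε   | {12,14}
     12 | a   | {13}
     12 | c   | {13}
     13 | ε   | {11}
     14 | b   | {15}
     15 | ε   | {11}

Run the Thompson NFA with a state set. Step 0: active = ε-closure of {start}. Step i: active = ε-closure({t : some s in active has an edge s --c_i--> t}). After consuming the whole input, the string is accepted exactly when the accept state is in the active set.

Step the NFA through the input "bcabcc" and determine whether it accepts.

S₀ = ε-closure({0}) = {0}
'b' @ 1: {1,2}
'c' @ 2: {3,4}
'a' @ 3: {5,6}
'b' @ 4: {7,8}
'c' @ 5: {9,10,12,14}
'c' @ 6: {11,13}  ✓accept
final: {11,13}; accept 11 in set

Answer: ACCEPT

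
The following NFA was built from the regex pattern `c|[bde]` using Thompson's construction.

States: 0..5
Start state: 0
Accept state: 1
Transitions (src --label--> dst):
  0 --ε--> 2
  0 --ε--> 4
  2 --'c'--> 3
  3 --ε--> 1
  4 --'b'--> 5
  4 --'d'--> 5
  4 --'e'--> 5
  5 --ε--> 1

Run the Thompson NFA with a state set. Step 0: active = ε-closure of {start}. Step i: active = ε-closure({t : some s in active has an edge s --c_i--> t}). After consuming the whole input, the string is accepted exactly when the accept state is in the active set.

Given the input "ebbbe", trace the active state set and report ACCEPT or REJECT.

S₀ = ε-closure({0}) = {0,2,4}
'e' @ 1: {1,5}  (accept∈set)
'b' @ 2: {}  — no active states
rest 'bbe' ignored (set empty)
after full input: {}  (accept=1 not in)

Answer: REJECT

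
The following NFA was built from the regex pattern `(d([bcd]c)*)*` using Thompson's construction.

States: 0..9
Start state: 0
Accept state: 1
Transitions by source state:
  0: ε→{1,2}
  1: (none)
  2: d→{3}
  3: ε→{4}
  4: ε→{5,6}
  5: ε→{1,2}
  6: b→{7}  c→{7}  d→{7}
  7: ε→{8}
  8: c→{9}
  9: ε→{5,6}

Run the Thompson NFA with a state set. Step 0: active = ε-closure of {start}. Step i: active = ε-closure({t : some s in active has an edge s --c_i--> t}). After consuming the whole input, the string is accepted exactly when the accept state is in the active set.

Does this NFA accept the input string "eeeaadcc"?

Answer: REJECT

Trace:
initial (ε-close {0}): {0,1,2}
'e' @ 1: {}  — no active states
rest 'eeaadcc' ignored (set empty)
end set {} — state 1 not in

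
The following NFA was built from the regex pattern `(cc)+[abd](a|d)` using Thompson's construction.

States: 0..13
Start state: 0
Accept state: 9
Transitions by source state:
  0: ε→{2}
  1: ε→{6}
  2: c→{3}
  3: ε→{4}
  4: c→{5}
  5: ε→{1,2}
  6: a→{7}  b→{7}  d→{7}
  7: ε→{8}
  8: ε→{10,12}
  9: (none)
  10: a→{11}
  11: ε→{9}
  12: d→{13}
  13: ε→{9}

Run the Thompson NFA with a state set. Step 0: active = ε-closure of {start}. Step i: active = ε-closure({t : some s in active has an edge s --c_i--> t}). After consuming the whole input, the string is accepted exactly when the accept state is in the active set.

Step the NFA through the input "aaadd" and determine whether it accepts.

S₀ = ε-closure({0}) = {0,2}
'a' @ 1: {}  — dead — no transitions
rest 'aadd' ignored (set empty)
end set {} — state 9 not in

Answer: REJECT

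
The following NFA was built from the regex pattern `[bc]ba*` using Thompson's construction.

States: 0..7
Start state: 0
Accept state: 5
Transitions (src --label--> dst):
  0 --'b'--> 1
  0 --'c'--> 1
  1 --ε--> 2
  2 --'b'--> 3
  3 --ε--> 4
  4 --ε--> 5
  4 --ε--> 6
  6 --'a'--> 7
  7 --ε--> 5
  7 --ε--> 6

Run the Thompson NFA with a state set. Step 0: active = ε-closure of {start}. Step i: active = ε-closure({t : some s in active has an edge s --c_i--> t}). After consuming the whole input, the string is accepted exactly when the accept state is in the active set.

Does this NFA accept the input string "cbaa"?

start: ε-closure({0}) = {0}
'c' @ 1: {1,2}
'b' @ 2: {3,4,5,6}  ✓accept
'a' @ 3: {5,6,7}  ✓accept
'a' @ 4: {5,6,7}  ✓accept
end set {5,6,7} — state 5 in

Answer: ACCEPT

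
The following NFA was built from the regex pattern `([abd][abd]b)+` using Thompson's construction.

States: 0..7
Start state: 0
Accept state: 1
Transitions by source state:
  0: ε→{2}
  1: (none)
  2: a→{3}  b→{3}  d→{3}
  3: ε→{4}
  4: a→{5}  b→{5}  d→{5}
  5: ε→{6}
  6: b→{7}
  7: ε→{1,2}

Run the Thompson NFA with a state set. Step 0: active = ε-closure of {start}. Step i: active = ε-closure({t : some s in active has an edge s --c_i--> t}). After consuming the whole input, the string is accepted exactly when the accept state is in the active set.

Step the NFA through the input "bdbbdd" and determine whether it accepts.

Answer: REJECT

Derivation:
initial (ε-close {0}): {0,2}
'b' @ 1: {3,4}
'd' @ 2: {5,6}
'b' @ 3: {1,2,7}  ✓accept
'b' @ 4: {3,4}
'd' @ 5: {5,6}
'd' @ 6: {}  — state set empty
final: {}; accept 1 not in set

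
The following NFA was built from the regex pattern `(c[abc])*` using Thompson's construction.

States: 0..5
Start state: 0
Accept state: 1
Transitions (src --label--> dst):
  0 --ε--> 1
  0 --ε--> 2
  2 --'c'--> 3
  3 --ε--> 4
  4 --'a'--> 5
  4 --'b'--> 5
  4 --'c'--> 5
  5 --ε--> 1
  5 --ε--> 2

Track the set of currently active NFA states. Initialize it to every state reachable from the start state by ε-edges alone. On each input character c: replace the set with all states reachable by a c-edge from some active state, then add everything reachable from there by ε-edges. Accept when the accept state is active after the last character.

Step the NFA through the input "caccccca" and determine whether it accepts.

Answer: ACCEPT

Steps:
start: ε-closure({0}) = {0,1,2}
'c' @ 1: {3,4}
'a' @ 2: {1,2,5}  [accepting]
'c' @ 3: {3,4}
'c' @ 4: {1,2,5}  [accepting]
'c' @ 5: {3,4}
'c' @ 6: {1,2,5}  [accepting]
'c' @ 7: {3,4}
'a' @ 8: {1,2,5}  [accepting]
after full input: {1,2,5}  (accept=1 in)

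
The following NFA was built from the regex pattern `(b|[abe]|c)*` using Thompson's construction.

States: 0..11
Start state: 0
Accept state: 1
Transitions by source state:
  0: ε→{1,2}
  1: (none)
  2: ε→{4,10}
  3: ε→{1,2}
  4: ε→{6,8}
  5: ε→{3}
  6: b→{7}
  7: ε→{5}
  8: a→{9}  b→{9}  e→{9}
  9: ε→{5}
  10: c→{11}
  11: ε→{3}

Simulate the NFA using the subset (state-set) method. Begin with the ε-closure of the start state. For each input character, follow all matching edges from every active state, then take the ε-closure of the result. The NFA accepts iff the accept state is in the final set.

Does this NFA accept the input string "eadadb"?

initial (ε-close {0}): {0,1,2,4,6,8,10}
'e' @ 1: {1,2,3,4,5,6,8,9,10}  (accept∈set)
'a' @ 2: {1,2,3,4,5,6,8,9,10}  (accept∈set)
'd' @ 3: {}  — state set empty
rest 'adb' ignored (set empty)
final: {}; accept 1 not in set

Answer: REJECT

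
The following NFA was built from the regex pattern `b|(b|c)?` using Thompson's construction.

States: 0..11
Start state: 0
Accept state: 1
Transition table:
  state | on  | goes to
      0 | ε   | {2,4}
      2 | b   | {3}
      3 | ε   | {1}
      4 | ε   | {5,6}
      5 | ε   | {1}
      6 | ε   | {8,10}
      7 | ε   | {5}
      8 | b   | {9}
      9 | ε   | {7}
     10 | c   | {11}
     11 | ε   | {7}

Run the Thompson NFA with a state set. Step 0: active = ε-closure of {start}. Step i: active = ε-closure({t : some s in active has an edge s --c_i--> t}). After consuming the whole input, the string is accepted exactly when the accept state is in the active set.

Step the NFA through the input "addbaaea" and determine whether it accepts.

Answer: REJECT

Steps:
start: ε-closure({0}) = {0,1,2,4,5,6,8,10}
'a' @ 1: {}  — dead — no transitions
rest 'ddbaaea' ignored (set empty)
final: {}; accept 1 not in set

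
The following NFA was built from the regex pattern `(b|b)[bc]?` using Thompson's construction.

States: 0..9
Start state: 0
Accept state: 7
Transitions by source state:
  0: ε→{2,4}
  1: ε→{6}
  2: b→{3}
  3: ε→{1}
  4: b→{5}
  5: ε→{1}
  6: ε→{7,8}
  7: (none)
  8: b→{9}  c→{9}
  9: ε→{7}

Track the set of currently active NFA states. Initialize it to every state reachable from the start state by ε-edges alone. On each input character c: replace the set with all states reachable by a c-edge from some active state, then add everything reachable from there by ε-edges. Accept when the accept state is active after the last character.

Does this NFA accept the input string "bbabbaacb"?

Answer: REJECT

Steps:
S₀ = ε-closure({0}) = {0,2,4}
'b' @ 1: {1,3,5,6,7,8}  [accepting]
'b' @ 2: {7,9}  [accepting]
'a' @ 3: {}  — state set empty
rest 'bbaacb' ignored (set empty)
after full input: {}  (accept=7 not in)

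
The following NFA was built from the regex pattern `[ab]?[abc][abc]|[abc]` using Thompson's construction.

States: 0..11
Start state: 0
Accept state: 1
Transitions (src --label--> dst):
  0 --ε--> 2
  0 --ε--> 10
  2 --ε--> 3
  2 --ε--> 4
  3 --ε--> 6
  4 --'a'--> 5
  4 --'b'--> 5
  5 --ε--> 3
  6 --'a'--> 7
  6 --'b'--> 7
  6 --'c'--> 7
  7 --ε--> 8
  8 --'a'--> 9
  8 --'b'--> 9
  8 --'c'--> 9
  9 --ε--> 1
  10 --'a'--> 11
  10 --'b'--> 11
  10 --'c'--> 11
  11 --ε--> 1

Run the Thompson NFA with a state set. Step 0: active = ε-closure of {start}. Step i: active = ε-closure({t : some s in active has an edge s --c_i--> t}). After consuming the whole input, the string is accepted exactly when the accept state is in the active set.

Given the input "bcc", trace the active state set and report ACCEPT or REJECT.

initial (ε-close {0}): {0,2,3,4,6,10}
'b' @ 1: {1,3,5,6,7,8,11}  ✓accept
'c' @ 2: {1,7,8,9}  ✓accept
'c' @ 3: {1,9}  ✓accept
end set {1,9} — state 1 in

Answer: ACCEPT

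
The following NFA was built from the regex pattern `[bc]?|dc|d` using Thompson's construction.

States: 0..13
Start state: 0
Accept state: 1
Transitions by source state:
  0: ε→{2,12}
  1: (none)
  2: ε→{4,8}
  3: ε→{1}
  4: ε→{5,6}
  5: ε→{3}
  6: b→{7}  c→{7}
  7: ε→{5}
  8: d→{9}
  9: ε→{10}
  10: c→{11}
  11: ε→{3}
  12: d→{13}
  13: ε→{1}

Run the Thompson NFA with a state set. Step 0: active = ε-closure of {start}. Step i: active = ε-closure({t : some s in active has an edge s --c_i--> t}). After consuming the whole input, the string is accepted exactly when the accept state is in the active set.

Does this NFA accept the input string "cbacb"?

Answer: REJECT

Steps:
start: ε-closure({0}) = {0,1,2,3,4,5,6,8,12}
'c' @ 1: {1,3,5,7}  [accepting]
'b' @ 2: {}  — dead — no transitions
rest 'acb' ignored (set empty)
final: {}; accept 1 not in set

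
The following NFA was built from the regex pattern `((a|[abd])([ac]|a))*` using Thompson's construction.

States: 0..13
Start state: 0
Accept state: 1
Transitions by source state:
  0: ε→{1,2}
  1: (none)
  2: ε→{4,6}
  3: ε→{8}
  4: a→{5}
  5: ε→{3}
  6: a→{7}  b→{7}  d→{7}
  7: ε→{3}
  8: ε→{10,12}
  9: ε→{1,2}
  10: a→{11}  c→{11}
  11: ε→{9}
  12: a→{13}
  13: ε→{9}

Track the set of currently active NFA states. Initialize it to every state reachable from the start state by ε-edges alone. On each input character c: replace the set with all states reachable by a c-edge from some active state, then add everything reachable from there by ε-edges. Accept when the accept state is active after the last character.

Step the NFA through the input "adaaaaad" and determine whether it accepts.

Answer: REJECT

Steps:
S₀ = ε-closure({0}) = {0,1,2,4,6}
'a' @ 1: {3,5,7,8,10,12}
'd' @ 2: {}  — state set empty
rest 'aaaaad' ignored (set empty)
end set {} — state 1 not in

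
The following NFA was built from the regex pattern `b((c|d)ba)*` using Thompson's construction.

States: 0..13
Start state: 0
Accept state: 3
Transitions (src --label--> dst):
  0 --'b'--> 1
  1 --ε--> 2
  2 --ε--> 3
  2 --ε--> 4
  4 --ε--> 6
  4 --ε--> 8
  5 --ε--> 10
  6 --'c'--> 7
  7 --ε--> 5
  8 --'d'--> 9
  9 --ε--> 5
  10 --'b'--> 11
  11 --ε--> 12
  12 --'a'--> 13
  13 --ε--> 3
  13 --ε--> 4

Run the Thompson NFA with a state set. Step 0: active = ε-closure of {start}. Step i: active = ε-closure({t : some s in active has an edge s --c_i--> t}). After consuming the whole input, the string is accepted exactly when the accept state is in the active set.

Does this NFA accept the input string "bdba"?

start: ε-closure({0}) = {0}
'b' @ 1: {1,2,3,4,6,8}  (accept∈set)
'd' @ 2: {5,9,10}
'b' @ 3: {11,12}
'a' @ 4: {3,4,6,8,13}  (accept∈set)
end set {3,4,6,8,13} — state 3 in

Answer: ACCEPT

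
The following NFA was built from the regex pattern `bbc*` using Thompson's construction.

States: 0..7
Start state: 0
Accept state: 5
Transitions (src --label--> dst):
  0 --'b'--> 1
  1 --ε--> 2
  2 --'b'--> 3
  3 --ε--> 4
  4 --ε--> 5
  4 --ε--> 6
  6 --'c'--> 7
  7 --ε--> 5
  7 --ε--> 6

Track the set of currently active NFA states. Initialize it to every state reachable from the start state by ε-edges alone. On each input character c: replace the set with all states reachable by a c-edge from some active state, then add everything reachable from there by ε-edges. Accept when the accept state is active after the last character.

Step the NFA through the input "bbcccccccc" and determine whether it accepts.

start: ε-closure({0}) = {0}
'b' @ 1: {1,2}
'b' @ 2: {3,4,5,6}  (accept∈set)
'c' @ 3: {5,6,7}  (accept∈set)
'c' @ 4: {5,6,7}  (accept∈set)
'c' @ 5: {5,6,7}  (accept∈set)
'c' @ 6: {5,6,7}  (accept∈set)
'c' @ 7: {5,6,7}  (accept∈set)
'c' @ 8: {5,6,7}  (accept∈set)
'c' @ 9: {5,6,7}  (accept∈set)
'c' @ 10: {5,6,7}  (accept∈set)
after full input: {5,6,7}  (accept=5 in)

Answer: ACCEPT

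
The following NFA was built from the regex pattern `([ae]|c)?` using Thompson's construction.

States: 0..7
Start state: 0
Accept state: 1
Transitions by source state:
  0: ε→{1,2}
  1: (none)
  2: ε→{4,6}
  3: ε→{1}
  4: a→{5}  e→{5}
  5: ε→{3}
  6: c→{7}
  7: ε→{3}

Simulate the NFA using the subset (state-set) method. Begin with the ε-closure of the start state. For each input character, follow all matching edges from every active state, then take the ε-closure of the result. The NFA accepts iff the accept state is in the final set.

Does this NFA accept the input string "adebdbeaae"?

Answer: REJECT

Derivation:
initial (ε-close {0}): {0,1,2,4,6}
'a' @ 1: {1,3,5}  ✓accept
'd' @ 2: {}  — no active states
rest 'ebdbeaae' ignored (set empty)
final: {}; accept 1 not in set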